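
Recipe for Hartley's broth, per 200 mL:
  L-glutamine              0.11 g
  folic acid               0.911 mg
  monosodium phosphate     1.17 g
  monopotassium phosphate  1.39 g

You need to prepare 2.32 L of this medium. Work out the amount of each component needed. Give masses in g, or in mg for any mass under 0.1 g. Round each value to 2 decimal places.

L-glutamine 1.28 g; folic acid 10.57 mg; monosodium phosphate 13.57 g; monopotassium phosphate 16.12 g

Ratio of target to recipe volume: 2320 / 200 = 11.6.
L-glutamine: 0.11 g × (2320 mL / 200 mL) = 1.28 g
folic acid: 0.911 mg × (2320 mL / 200 mL) = 10.57 mg
monosodium phosphate: 1.17 g × (2320 mL / 200 mL) = 13.57 g
monopotassium phosphate: 1.39 g × (2320 mL / 200 mL) = 16.12 g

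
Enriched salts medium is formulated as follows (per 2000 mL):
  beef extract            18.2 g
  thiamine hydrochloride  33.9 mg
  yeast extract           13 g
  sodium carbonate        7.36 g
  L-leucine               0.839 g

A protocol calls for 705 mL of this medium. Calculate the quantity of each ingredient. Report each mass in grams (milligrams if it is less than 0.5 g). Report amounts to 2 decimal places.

Scale factor = 705 mL / 2000 mL = 0.3525.
beef extract: 18.2 g × (705 mL / 2000 mL) = 6.42 g
thiamine hydrochloride: 33.9 mg × (705 mL / 2000 mL) = 11.95 mg
yeast extract: 13 g × (705 mL / 2000 mL) = 4.58 g
sodium carbonate: 7.36 g × (705 mL / 2000 mL) = 2.59 g
L-leucine: 0.839 g × (705 mL / 2000 mL) = 0.295747 g = 295.75 mg

beef extract 6.42 g; thiamine hydrochloride 11.95 mg; yeast extract 4.58 g; sodium carbonate 2.59 g; L-leucine 295.75 mg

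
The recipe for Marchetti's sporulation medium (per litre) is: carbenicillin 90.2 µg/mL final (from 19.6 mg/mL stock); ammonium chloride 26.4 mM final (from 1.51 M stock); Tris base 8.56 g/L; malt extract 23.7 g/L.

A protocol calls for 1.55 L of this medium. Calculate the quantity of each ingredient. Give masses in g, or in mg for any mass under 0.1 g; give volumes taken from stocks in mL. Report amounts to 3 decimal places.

carbenicillin 7.133 mL; ammonium chloride 27.099 mL; Tris base 13.268 g; malt extract 36.735 g

Scale factor relative to 1 L: 1.55.
carbenicillin: dilute stock: 90.2 µg/mL × 1550 mL ÷ 19600 µg/mL = 7.133 mL
ammonium chloride: V = C2·V2/C1 = 26.4 mM × 1550 mL ÷ 1510 mM = 27.099 mL
Tris base: 8.56 g/L × 1.55 L = 13.268 g
malt extract: 23.7 g/L × 1.55 L = 36.735 g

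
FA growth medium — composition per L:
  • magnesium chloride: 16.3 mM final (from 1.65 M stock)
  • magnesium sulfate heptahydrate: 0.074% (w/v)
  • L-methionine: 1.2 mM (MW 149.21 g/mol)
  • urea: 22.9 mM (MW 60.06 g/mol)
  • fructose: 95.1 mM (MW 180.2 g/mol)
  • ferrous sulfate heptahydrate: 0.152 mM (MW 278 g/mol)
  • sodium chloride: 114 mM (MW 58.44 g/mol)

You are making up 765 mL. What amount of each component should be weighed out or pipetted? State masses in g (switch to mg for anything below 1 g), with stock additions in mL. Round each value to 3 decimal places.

magnesium chloride 7.557 mL; magnesium sulfate heptahydrate 566.100 mg; L-methionine 136.975 mg; urea 1.052 g; fructose 13.110 g; ferrous sulfate heptahydrate 32.326 mg; sodium chloride 5.097 g

Target volume = 765 mL = 0.765 L.
magnesium chloride: C1V1 = C2V2 → 16.3 mM × 765 mL ÷ 1650 mM = 7.557 mL
magnesium sulfate heptahydrate: 0.074% w/v = 0.74 g/L → 0.74 × 0.765 L = 0.5661 g = 566.100 mg
L-methionine: 1.2 mmol/L × 149.21 mg/mmol × 0.765 L = 136.975 mg
urea: 22.9 mmol/L × 60.06 g/mol × 0.765 L ÷ 1000 = 1.052 g
fructose: 95.1 mmol/L × 180.2 g/mol × 0.765 L ÷ 1000 = 13.110 g
ferrous sulfate heptahydrate: 0.152 mmol/L × 278 mg/mmol × 0.765 L = 32.326 mg
sodium chloride: 114 mmol/L × 58.44 g/mol × 0.765 L ÷ 1000 = 5.097 g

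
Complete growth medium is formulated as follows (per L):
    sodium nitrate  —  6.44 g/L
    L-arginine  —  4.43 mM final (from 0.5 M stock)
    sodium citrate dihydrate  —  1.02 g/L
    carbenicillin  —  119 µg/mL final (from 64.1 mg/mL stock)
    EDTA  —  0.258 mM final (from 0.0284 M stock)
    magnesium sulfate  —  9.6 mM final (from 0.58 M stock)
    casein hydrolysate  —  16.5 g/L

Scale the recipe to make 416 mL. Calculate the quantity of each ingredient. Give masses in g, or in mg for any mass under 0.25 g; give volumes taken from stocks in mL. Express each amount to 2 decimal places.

Target volume = 416 mL = 0.416 L.
sodium nitrate: 6.44 g/L × 0.416 L = 2.68 g
L-arginine: V = C2·V2/C1 = 4.43 mM × 416 mL ÷ 500 mM = 3.69 mL
sodium citrate dihydrate: 1.02 g/L × 0.416 L = 0.42 g
carbenicillin: C1V1 = C2V2 → 119 µg/mL × 416 mL ÷ 64100 µg/mL = 0.77 mL
EDTA: dilute stock: 0.258 mM × 416 mL ÷ 28.4 mM = 3.78 mL
magnesium sulfate: dilute stock: 9.6 mM × 416 mL ÷ 580 mM = 6.89 mL
casein hydrolysate: 16.5 g/L × 0.416 L = 6.86 g

sodium nitrate 2.68 g; L-arginine 3.69 mL; sodium citrate dihydrate 0.42 g; carbenicillin 0.77 mL; EDTA 3.78 mL; magnesium sulfate 6.89 mL; casein hydrolysate 6.86 g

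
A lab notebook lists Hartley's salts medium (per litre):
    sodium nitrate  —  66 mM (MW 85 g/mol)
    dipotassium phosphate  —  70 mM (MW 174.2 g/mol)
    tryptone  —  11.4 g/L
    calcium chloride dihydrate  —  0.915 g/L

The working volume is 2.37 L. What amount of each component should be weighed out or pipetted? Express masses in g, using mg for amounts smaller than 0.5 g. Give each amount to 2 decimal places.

Working volume: 2.37 L.
sodium nitrate: 66 mmol/L × 85 g/mol × 2.37 L ÷ 1000 = 13.30 g
dipotassium phosphate: 70 mmol/L × 174.2 g/mol × 2.37 L ÷ 1000 = 28.90 g
tryptone: 11.4 g/L × 2.37 L = 27.02 g
calcium chloride dihydrate: 0.915 g/L × 2.37 L = 2.17 g

sodium nitrate 13.30 g; dipotassium phosphate 28.90 g; tryptone 27.02 g; calcium chloride dihydrate 2.17 g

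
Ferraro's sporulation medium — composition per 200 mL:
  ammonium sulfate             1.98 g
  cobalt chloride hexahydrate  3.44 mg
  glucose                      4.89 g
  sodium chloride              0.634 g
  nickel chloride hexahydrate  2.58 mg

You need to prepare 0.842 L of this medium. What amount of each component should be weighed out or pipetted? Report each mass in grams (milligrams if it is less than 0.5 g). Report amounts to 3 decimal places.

ammonium sulfate 8.336 g; cobalt chloride hexahydrate 14.482 mg; glucose 20.587 g; sodium chloride 2.669 g; nickel chloride hexahydrate 10.862 mg

Scale factor = 842 mL / 200 mL = 4.21.
ammonium sulfate: 1.98 g × (842 mL / 200 mL) = 8.336 g
cobalt chloride hexahydrate: 3.44 mg × (842 mL / 200 mL) = 14.482 mg
glucose: 4.89 g × (842 mL / 200 mL) = 20.587 g
sodium chloride: 0.634 g × (842 mL / 200 mL) = 2.669 g
nickel chloride hexahydrate: 2.58 mg × (842 mL / 200 mL) = 10.862 mg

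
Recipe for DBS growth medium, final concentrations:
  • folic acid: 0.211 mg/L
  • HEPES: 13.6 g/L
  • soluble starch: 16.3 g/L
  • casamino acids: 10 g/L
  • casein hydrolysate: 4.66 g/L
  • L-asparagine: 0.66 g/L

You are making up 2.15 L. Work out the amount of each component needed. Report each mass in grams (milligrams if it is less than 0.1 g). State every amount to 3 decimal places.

Working volume: 2.15 L.
folic acid: 0.211 mg/L × 2.15 L = 0.454 mg
HEPES: 13.6 g/L × 2.15 L = 29.240 g
soluble starch: 16.3 g/L × 2.15 L = 35.045 g
casamino acids: 10 g/L × 2.15 L = 21.500 g
casein hydrolysate: 4.66 g/L × 2.15 L = 10.019 g
L-asparagine: 0.66 g/L × 2.15 L = 1.419 g

folic acid 0.454 mg; HEPES 29.240 g; soluble starch 35.045 g; casamino acids 21.500 g; casein hydrolysate 10.019 g; L-asparagine 1.419 g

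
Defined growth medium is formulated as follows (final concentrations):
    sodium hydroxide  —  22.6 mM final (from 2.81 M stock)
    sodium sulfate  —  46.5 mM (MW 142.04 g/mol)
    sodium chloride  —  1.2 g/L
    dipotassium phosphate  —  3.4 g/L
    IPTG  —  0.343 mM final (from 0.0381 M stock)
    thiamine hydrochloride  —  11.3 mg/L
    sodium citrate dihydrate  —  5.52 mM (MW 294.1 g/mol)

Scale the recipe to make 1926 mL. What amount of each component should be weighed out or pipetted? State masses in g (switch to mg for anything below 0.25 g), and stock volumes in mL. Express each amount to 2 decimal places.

Working volume: 1926 mL = 1.926 L.
sodium hydroxide: V = C2·V2/C1 = 22.6 mM × 1926 mL ÷ 2810 mM = 15.49 mL
sodium sulfate: 46.5 mmol/L × 142.04 g/mol × 1.926 L ÷ 1000 = 12.72 g
sodium chloride: 1.2 g/L × 1.926 L = 2.31 g
dipotassium phosphate: 3.4 g/L × 1.926 L = 6.55 g
IPTG: dilute stock: 0.343 mM × 1926 mL ÷ 38.1 mM = 17.34 mL
thiamine hydrochloride: 11.3 mg/L × 1.926 L = 21.76 mg
sodium citrate dihydrate: 5.52 mmol/L × 294.1 g/mol × 1.926 L ÷ 1000 = 3.13 g

sodium hydroxide 15.49 mL; sodium sulfate 12.72 g; sodium chloride 2.31 g; dipotassium phosphate 6.55 g; IPTG 17.34 mL; thiamine hydrochloride 21.76 mg; sodium citrate dihydrate 3.13 g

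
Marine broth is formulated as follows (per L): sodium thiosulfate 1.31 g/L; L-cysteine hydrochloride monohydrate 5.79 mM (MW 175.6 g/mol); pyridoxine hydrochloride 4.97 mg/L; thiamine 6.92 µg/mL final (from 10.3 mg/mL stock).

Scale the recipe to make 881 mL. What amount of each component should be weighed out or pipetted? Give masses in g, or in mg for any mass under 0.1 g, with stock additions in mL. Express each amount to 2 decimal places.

sodium thiosulfate 1.15 g; L-cysteine hydrochloride monohydrate 0.90 g; pyridoxine hydrochloride 4.38 mg; thiamine 0.59 mL

Scale factor relative to 1 L: 0.881.
sodium thiosulfate: 1.31 g/L × 0.881 L = 1.15 g
L-cysteine hydrochloride monohydrate: 5.79 mmol/L × 175.6 g/mol × 0.881 L ÷ 1000 = 0.90 g
pyridoxine hydrochloride: 4.97 mg/L × 0.881 L = 4.38 mg
thiamine: dilute stock: 6.92 µg/mL × 881 mL ÷ 10300 µg/mL = 0.59 mL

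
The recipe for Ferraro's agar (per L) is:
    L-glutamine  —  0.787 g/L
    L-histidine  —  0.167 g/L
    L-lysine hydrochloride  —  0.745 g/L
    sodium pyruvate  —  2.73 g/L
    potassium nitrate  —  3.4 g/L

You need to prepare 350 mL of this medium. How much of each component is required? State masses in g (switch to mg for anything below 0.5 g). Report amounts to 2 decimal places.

Working volume: 350 mL = 0.35 L.
L-glutamine: 0.787 g/L × 0.35 L = 0.27545 g = 275.45 mg
L-histidine: 0.167 g/L × 0.35 L = 0.05845 g = 58.45 mg
L-lysine hydrochloride: 0.745 g/L × 0.35 L = 0.26075 g = 260.75 mg
sodium pyruvate: 2.73 g/L × 0.35 L = 0.96 g
potassium nitrate: 3.4 g/L × 0.35 L = 1.19 g

L-glutamine 275.45 mg; L-histidine 58.45 mg; L-lysine hydrochloride 260.75 mg; sodium pyruvate 0.96 g; potassium nitrate 1.19 g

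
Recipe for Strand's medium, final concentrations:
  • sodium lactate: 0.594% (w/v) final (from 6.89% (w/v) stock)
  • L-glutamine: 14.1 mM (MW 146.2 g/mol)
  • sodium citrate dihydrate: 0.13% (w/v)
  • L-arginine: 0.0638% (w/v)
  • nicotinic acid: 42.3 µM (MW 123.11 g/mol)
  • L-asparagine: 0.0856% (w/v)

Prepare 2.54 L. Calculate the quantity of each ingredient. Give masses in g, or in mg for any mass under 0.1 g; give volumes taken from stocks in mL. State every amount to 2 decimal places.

Working volume: 2.54 L.
sodium lactate: C1V1 = C2V2 → 0.594% ÷ 6.89% × 2540 mL = 218.98 mL
L-glutamine: 14.1 mmol/L × 146.2 g/mol × 2.54 L ÷ 1000 = 5.24 g
sodium citrate dihydrate: 0.13% w/v = 1.3 g/L → 1.3 × 2.54 L = 3.30 g
L-arginine: 0.0638 g per 100 mL × 2540 mL ÷ 100 = 1.62 g
nicotinic acid: 42.3 µmol/L × 123.11 g/mol × 2.54 L ÷ 1000 = 13.23 mg
L-asparagine: 0.0856 g per 100 mL × 2540 mL ÷ 100 = 2.17 g

sodium lactate 218.98 mL; L-glutamine 5.24 g; sodium citrate dihydrate 3.30 g; L-arginine 1.62 g; nicotinic acid 13.23 mg; L-asparagine 2.17 g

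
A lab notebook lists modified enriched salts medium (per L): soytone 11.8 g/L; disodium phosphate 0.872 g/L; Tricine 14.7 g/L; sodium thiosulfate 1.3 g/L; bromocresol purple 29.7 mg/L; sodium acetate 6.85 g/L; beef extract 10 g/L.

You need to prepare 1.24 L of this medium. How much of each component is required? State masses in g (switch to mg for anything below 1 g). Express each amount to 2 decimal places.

soytone 14.63 g; disodium phosphate 1.08 g; Tricine 18.23 g; sodium thiosulfate 1.61 g; bromocresol purple 36.83 mg; sodium acetate 8.49 g; beef extract 12.40 g

Scale factor relative to 1 L: 1.24.
soytone: 11.8 g/L × 1.24 L = 14.63 g
disodium phosphate: 0.872 g/L × 1.24 L = 1.08 g
Tricine: 14.7 g/L × 1.24 L = 18.23 g
sodium thiosulfate: 1.3 g/L × 1.24 L = 1.61 g
bromocresol purple: 29.7 mg/L × 1.24 L = 36.83 mg
sodium acetate: 6.85 g/L × 1.24 L = 8.49 g
beef extract: 10 g/L × 1.24 L = 12.40 g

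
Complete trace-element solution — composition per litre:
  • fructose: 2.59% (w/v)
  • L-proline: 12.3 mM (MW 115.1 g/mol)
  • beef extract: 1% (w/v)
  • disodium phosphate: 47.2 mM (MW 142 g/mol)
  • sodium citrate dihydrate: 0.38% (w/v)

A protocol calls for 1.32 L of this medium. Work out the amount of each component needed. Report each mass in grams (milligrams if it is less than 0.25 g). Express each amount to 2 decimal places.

Scale factor relative to 1 L: 1.32.
fructose: 2.59 g per 100 mL × 1320 mL ÷ 100 = 34.19 g
L-proline: 12.3 mmol/L × 115.1 g/mol × 1.32 L ÷ 1000 = 1.87 g
beef extract: 1 g per 100 mL × 1320 mL ÷ 100 = 13.20 g
disodium phosphate: 47.2 mmol/L × 142 g/mol × 1.32 L ÷ 1000 = 8.85 g
sodium citrate dihydrate: 0.38 g per 100 mL × 1320 mL ÷ 100 = 5.02 g

fructose 34.19 g; L-proline 1.87 g; beef extract 13.20 g; disodium phosphate 8.85 g; sodium citrate dihydrate 5.02 g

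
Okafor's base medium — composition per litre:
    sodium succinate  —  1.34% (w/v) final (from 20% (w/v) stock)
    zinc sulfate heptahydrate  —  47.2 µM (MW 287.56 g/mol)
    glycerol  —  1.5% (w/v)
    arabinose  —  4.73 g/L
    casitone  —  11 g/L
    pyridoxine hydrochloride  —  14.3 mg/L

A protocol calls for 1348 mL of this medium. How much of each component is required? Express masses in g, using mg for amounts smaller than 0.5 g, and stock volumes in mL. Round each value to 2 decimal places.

sodium succinate 90.32 mL; zinc sulfate heptahydrate 18.30 mg; glycerol 20.22 g; arabinose 6.38 g; casitone 14.83 g; pyridoxine hydrochloride 19.28 mg

Working volume: 1348 mL = 1.348 L.
sodium succinate: C1V1 = C2V2 → 1.34% ÷ 20% × 1348 mL = 90.32 mL
zinc sulfate heptahydrate: 47.2 µmol/L × 287.56 g/mol × 1.348 L ÷ 1000 = 18.30 mg
glycerol: 1.5 g per 100 mL × 1348 mL ÷ 100 = 20.22 g
arabinose: 4.73 g/L × 1.348 L = 6.38 g
casitone: 11 g/L × 1.348 L = 14.83 g
pyridoxine hydrochloride: 14.3 mg/L × 1.348 L = 19.28 mg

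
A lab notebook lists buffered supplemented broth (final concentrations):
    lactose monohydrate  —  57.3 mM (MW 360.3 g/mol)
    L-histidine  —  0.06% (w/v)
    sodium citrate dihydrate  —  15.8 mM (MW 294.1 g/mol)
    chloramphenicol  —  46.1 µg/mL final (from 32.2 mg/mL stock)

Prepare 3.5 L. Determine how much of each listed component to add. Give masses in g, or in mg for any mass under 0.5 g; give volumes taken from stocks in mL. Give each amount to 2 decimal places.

Scale factor relative to 1 L: 3.5.
lactose monohydrate: 57.3 mmol/L × 360.3 g/mol × 3.5 L ÷ 1000 = 72.26 g
L-histidine: 0.06 g per 100 mL × 3500 mL ÷ 100 = 2.10 g
sodium citrate dihydrate: 15.8 mmol/L × 294.1 g/mol × 3.5 L ÷ 1000 = 16.26 g
chloramphenicol: dilute stock: 46.1 µg/mL × 3500 mL ÷ 32200 µg/mL = 5.01 mL

lactose monohydrate 72.26 g; L-histidine 2.10 g; sodium citrate dihydrate 16.26 g; chloramphenicol 5.01 mL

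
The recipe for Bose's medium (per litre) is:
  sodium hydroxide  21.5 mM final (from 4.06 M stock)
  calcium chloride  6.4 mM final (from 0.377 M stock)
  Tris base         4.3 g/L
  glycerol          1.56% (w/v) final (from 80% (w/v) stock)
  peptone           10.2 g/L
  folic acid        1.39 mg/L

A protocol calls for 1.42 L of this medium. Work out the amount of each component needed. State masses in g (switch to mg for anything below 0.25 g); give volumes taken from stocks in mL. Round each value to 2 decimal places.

sodium hydroxide 7.52 mL; calcium chloride 24.11 mL; Tris base 6.11 g; glycerol 27.69 mL; peptone 14.48 g; folic acid 1.97 mg

Working volume: 1.42 L.
sodium hydroxide: V = C2·V2/C1 = 21.5 mM × 1420 mL ÷ 4060 mM = 7.52 mL
calcium chloride: V = C2·V2/C1 = 6.4 mM × 1420 mL ÷ 377 mM = 24.11 mL
Tris base: 4.3 g/L × 1.42 L = 6.11 g
glycerol: V = C2·V2/C1 = 1.56% ÷ 80% × 1420 mL = 27.69 mL
peptone: 10.2 g/L × 1.42 L = 14.48 g
folic acid: 1.39 mg/L × 1.42 L = 1.97 mg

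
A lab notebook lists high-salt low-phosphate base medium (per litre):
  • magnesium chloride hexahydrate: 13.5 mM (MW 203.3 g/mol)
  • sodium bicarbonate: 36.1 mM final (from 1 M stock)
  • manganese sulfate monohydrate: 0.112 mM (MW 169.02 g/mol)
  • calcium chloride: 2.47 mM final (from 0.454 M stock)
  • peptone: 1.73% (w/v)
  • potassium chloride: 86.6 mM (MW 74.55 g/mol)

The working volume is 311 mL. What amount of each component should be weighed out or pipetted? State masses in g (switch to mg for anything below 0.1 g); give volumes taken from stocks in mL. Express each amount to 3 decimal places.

magnesium chloride hexahydrate 0.854 g; sodium bicarbonate 11.227 mL; manganese sulfate monohydrate 5.887 mg; calcium chloride 1.692 mL; peptone 5.380 g; potassium chloride 2.008 g

Scale factor relative to 1 L: 0.311.
magnesium chloride hexahydrate: 13.5 mmol/L × 203.3 g/mol × 0.311 L ÷ 1000 = 0.854 g
sodium bicarbonate: dilute stock: 36.1 mM × 311 mL ÷ 1000 mM = 11.227 mL
manganese sulfate monohydrate: 0.112 mmol/L × 169.02 mg/mmol × 0.311 L = 5.887 mg
calcium chloride: C1V1 = C2V2 → 2.47 mM × 311 mL ÷ 454 mM = 1.692 mL
peptone: 1.73 g per 100 mL × 311 mL ÷ 100 = 5.380 g
potassium chloride: 86.6 mmol/L × 74.55 g/mol × 0.311 L ÷ 1000 = 2.008 g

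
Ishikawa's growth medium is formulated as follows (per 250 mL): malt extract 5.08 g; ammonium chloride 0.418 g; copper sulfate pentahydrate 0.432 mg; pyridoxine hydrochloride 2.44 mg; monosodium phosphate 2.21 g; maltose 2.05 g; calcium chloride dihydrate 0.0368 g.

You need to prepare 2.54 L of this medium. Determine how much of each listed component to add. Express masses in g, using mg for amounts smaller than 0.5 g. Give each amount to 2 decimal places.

malt extract 51.61 g; ammonium chloride 4.25 g; copper sulfate pentahydrate 4.39 mg; pyridoxine hydrochloride 24.79 mg; monosodium phosphate 22.45 g; maltose 20.83 g; calcium chloride dihydrate 373.89 mg

Ratio of target to recipe volume: 2540 / 250 = 10.16.
malt extract: 5.08 g × (2540 mL / 250 mL) = 51.61 g
ammonium chloride: 0.418 g × (2540 mL / 250 mL) = 4.25 g
copper sulfate pentahydrate: 0.432 mg × (2540 mL / 250 mL) = 4.39 mg
pyridoxine hydrochloride: 2.44 mg × (2540 mL / 250 mL) = 24.79 mg
monosodium phosphate: 2.21 g × (2540 mL / 250 mL) = 22.45 g
maltose: 2.05 g × (2540 mL / 250 mL) = 20.83 g
calcium chloride dihydrate: 0.0368 g × (2540 mL / 250 mL) = 0.373888 g = 373.89 mg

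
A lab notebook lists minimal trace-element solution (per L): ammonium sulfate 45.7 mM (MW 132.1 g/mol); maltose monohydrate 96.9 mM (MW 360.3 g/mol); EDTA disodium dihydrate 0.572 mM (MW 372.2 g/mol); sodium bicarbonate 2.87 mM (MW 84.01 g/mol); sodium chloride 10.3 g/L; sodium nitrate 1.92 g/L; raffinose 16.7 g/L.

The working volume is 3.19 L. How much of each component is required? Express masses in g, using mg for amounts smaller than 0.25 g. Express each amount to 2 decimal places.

ammonium sulfate 19.26 g; maltose monohydrate 111.37 g; EDTA disodium dihydrate 0.68 g; sodium bicarbonate 0.77 g; sodium chloride 32.86 g; sodium nitrate 6.12 g; raffinose 53.27 g

Scale factor relative to 1 L: 3.19.
ammonium sulfate: 45.7 mmol/L × 132.1 g/mol × 3.19 L ÷ 1000 = 19.26 g
maltose monohydrate: 96.9 mmol/L × 360.3 g/mol × 3.19 L ÷ 1000 = 111.37 g
EDTA disodium dihydrate: 0.572 mmol/L × 372.2 g/mol × 3.19 L ÷ 1000 = 0.68 g
sodium bicarbonate: 2.87 mmol/L × 84.01 g/mol × 3.19 L ÷ 1000 = 0.77 g
sodium chloride: 10.3 g/L × 3.19 L = 32.86 g
sodium nitrate: 1.92 g/L × 3.19 L = 6.12 g
raffinose: 16.7 g/L × 3.19 L = 53.27 g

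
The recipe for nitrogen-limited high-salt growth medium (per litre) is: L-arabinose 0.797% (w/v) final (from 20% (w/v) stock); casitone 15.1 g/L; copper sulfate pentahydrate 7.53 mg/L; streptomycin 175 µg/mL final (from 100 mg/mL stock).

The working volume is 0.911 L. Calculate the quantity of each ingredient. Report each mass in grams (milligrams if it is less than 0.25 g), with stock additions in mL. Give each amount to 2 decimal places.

Working volume: 0.911 L.
L-arabinose: dilute stock: 0.797% ÷ 20% × 911 mL = 36.30 mL
casitone: 15.1 g/L × 0.911 L = 13.76 g
copper sulfate pentahydrate: 7.53 mg/L × 0.911 L = 6.86 mg
streptomycin: dilute stock: 175 µg/mL × 911 mL ÷ 100000 µg/mL = 1.59 mL

L-arabinose 36.30 mL; casitone 13.76 g; copper sulfate pentahydrate 6.86 mg; streptomycin 1.59 mL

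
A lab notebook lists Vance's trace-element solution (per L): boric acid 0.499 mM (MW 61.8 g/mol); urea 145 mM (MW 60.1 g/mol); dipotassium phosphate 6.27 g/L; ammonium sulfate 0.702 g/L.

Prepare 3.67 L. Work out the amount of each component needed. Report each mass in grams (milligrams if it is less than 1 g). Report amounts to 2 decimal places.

boric acid 113.18 mg; urea 31.98 g; dipotassium phosphate 23.01 g; ammonium sulfate 2.58 g

Scale factor relative to 1 L: 3.67.
boric acid: 0.499 mmol/L × 61.8 mg/mmol × 3.67 L = 113.18 mg
urea: 145 mmol/L × 60.1 g/mol × 3.67 L ÷ 1000 = 31.98 g
dipotassium phosphate: 6.27 g/L × 3.67 L = 23.01 g
ammonium sulfate: 0.702 g/L × 3.67 L = 2.58 g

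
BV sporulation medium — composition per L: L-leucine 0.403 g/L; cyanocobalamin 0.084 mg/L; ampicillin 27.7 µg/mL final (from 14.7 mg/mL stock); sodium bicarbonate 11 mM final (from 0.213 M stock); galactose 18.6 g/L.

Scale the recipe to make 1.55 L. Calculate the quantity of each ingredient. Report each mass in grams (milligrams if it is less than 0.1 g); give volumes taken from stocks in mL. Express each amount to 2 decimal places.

Working volume: 1.55 L.
L-leucine: 0.403 g/L × 1.55 L = 0.62 g
cyanocobalamin: 0.084 mg/L × 1.55 L = 0.13 mg
ampicillin: C1V1 = C2V2 → 27.7 µg/mL × 1550 mL ÷ 14700 µg/mL = 2.92 mL
sodium bicarbonate: C1V1 = C2V2 → 11 mM × 1550 mL ÷ 213 mM = 80.05 mL
galactose: 18.6 g/L × 1.55 L = 28.83 g

L-leucine 0.62 g; cyanocobalamin 0.13 mg; ampicillin 2.92 mL; sodium bicarbonate 80.05 mL; galactose 28.83 g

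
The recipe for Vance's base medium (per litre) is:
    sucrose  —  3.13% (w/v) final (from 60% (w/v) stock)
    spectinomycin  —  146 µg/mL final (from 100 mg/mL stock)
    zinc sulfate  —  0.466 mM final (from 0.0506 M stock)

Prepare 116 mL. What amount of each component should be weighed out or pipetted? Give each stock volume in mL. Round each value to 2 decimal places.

sucrose 6.05 mL; spectinomycin 0.17 mL; zinc sulfate 1.07 mL

Scale factor relative to 1 L: 0.116.
sucrose: V = C2·V2/C1 = 3.13% ÷ 60% × 116 mL = 6.05 mL
spectinomycin: dilute stock: 146 µg/mL × 116 mL ÷ 100000 µg/mL = 0.17 mL
zinc sulfate: V = C2·V2/C1 = 0.466 mM × 116 mL ÷ 50.6 mM = 1.07 mL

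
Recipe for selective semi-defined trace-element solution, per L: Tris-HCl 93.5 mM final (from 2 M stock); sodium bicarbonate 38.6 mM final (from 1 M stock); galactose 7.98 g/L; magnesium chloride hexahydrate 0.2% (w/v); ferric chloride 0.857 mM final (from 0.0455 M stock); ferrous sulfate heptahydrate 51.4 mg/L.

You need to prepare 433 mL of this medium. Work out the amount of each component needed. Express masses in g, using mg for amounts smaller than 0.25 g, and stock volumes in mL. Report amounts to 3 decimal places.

Scale factor relative to 1 L: 0.433.
Tris-HCl: V = C2·V2/C1 = 93.5 mM × 433 mL ÷ 2000 mM = 20.243 mL
sodium bicarbonate: dilute stock: 38.6 mM × 433 mL ÷ 1000 mM = 16.714 mL
galactose: 7.98 g/L × 0.433 L = 3.455 g
magnesium chloride hexahydrate: 0.2% w/v = 2 g/L → 2 × 0.433 L = 0.866 g
ferric chloride: C1V1 = C2V2 → 0.857 mM × 433 mL ÷ 45.5 mM = 8.156 mL
ferrous sulfate heptahydrate: 51.4 mg/L × 0.433 L = 22.256 mg

Tris-HCl 20.243 mL; sodium bicarbonate 16.714 mL; galactose 3.455 g; magnesium chloride hexahydrate 0.866 g; ferric chloride 8.156 mL; ferrous sulfate heptahydrate 22.256 mg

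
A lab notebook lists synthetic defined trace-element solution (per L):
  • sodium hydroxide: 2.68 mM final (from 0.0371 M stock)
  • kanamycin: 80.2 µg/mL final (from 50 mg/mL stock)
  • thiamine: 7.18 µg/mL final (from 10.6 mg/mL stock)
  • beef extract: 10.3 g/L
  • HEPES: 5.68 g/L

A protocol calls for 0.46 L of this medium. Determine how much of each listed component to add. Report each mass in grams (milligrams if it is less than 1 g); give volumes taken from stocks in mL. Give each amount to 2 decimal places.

sodium hydroxide 33.23 mL; kanamycin 0.74 mL; thiamine 0.31 mL; beef extract 4.74 g; HEPES 2.61 g

Scale factor relative to 1 L: 0.46.
sodium hydroxide: dilute stock: 2.68 mM × 460 mL ÷ 37.1 mM = 33.23 mL
kanamycin: V = C2·V2/C1 = 80.2 µg/mL × 460 mL ÷ 50000 µg/mL = 0.74 mL
thiamine: dilute stock: 7.18 µg/mL × 460 mL ÷ 10600 µg/mL = 0.31 mL
beef extract: 10.3 g/L × 0.46 L = 4.74 g
HEPES: 5.68 g/L × 0.46 L = 2.61 g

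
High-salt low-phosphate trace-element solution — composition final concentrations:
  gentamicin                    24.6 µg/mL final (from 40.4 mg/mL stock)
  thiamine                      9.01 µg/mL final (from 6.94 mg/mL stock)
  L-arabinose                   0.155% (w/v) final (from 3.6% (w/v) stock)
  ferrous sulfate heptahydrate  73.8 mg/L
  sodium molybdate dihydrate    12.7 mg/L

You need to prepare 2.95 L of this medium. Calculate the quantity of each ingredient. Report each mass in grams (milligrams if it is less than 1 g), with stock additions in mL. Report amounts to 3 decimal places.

gentamicin 1.796 mL; thiamine 3.830 mL; L-arabinose 127.014 mL; ferrous sulfate heptahydrate 217.710 mg; sodium molybdate dihydrate 37.465 mg

Scale factor relative to 1 L: 2.95.
gentamicin: dilute stock: 24.6 µg/mL × 2950 mL ÷ 40400 µg/mL = 1.796 mL
thiamine: C1V1 = C2V2 → 9.01 µg/mL × 2950 mL ÷ 6940 µg/mL = 3.830 mL
L-arabinose: V = C2·V2/C1 = 0.155% ÷ 3.6% × 2950 mL = 127.014 mL
ferrous sulfate heptahydrate: 73.8 mg/L × 2.95 L = 217.710 mg
sodium molybdate dihydrate: 12.7 mg/L × 2.95 L = 37.465 mg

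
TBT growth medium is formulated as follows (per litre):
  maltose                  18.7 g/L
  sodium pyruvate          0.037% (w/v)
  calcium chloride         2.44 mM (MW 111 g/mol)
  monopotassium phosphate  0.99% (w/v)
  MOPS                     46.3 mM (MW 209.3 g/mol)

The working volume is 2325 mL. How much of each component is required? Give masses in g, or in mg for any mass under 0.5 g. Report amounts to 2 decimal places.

maltose 43.48 g; sodium pyruvate 0.86 g; calcium chloride 0.63 g; monopotassium phosphate 23.02 g; MOPS 22.53 g

Working volume: 2325 mL = 2.325 L.
maltose: 18.7 g/L × 2.325 L = 43.48 g
sodium pyruvate: 0.037 g per 100 mL × 2325 mL ÷ 100 = 0.86 g
calcium chloride: 2.44 mmol/L × 111 g/mol × 2.325 L ÷ 1000 = 0.63 g
monopotassium phosphate: 0.99 g per 100 mL × 2325 mL ÷ 100 = 23.02 g
MOPS: 46.3 mmol/L × 209.3 g/mol × 2.325 L ÷ 1000 = 22.53 g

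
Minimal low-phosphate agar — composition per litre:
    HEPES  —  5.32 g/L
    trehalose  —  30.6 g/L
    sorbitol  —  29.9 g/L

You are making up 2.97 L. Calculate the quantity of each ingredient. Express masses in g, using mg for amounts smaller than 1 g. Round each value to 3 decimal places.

HEPES 15.800 g; trehalose 90.882 g; sorbitol 88.803 g

Scale factor relative to 1 L: 2.97.
HEPES: 5.32 g/L × 2.97 L = 15.800 g
trehalose: 30.6 g/L × 2.97 L = 90.882 g
sorbitol: 29.9 g/L × 2.97 L = 88.803 g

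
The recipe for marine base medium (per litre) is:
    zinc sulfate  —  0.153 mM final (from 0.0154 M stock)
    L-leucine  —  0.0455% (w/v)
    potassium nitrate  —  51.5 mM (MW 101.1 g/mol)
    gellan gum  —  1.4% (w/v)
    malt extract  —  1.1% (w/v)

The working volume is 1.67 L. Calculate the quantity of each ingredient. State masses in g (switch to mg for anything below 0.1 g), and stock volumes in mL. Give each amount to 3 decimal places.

Working volume: 1.67 L.
zinc sulfate: V = C2·V2/C1 = 0.153 mM × 1670 mL ÷ 15.4 mM = 16.592 mL
L-leucine: 0.0455 g per 100 mL × 1670 mL ÷ 100 = 0.760 g
potassium nitrate: 51.5 mmol/L × 101.1 g/mol × 1.67 L ÷ 1000 = 8.695 g
gellan gum: 1.4% w/v = 14 g/L → 14 × 1.67 L = 23.380 g
malt extract: 1.1% w/v = 11 g/L → 11 × 1.67 L = 18.370 g

zinc sulfate 16.592 mL; L-leucine 0.760 g; potassium nitrate 8.695 g; gellan gum 23.380 g; malt extract 18.370 g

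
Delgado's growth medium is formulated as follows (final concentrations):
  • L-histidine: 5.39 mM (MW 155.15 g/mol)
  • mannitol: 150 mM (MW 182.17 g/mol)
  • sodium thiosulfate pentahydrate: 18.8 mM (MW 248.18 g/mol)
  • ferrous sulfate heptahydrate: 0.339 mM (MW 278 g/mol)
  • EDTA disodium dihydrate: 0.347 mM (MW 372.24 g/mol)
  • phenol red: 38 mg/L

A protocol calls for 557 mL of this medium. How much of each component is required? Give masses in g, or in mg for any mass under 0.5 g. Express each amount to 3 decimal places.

L-histidine 465.796 mg; mannitol 15.220 g; sodium thiosulfate pentahydrate 2.599 g; ferrous sulfate heptahydrate 52.493 mg; EDTA disodium dihydrate 71.946 mg; phenol red 21.166 mg

Target volume = 557 mL = 0.557 L.
L-histidine: 5.39 mmol/L × 155.15 mg/mmol × 0.557 L = 465.796 mg
mannitol: 150 mmol/L × 182.17 g/mol × 0.557 L ÷ 1000 = 15.220 g
sodium thiosulfate pentahydrate: 18.8 mmol/L × 248.18 g/mol × 0.557 L ÷ 1000 = 2.599 g
ferrous sulfate heptahydrate: 0.339 mmol/L × 278 mg/mmol × 0.557 L = 52.493 mg
EDTA disodium dihydrate: 0.347 mmol/L × 372.24 mg/mmol × 0.557 L = 71.946 mg
phenol red: 38 mg/L × 0.557 L = 21.166 mg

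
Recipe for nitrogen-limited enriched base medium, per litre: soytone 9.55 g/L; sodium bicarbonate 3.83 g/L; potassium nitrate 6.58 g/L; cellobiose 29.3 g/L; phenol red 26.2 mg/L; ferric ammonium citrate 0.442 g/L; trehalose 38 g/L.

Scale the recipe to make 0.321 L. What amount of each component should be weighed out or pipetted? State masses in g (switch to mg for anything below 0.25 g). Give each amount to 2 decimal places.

soytone 3.07 g; sodium bicarbonate 1.23 g; potassium nitrate 2.11 g; cellobiose 9.41 g; phenol red 8.41 mg; ferric ammonium citrate 141.88 mg; trehalose 12.20 g

Scale factor relative to 1 L: 0.321.
soytone: 9.55 g/L × 0.321 L = 3.07 g
sodium bicarbonate: 3.83 g/L × 0.321 L = 1.23 g
potassium nitrate: 6.58 g/L × 0.321 L = 2.11 g
cellobiose: 29.3 g/L × 0.321 L = 9.41 g
phenol red: 26.2 mg/L × 0.321 L = 8.41 mg
ferric ammonium citrate: 0.442 g/L × 0.321 L = 0.141882 g = 141.88 mg
trehalose: 38 g/L × 0.321 L = 12.20 g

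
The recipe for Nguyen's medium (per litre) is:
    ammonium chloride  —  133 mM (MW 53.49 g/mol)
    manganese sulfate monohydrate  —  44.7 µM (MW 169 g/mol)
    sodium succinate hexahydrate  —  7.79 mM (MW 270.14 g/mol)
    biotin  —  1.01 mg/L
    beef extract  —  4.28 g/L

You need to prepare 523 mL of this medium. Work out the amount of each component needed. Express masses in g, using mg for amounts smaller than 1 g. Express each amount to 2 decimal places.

Target volume = 523 mL = 0.523 L.
ammonium chloride: 133 mmol/L × 53.49 g/mol × 0.523 L ÷ 1000 = 3.72 g
manganese sulfate monohydrate: 44.7 µmol/L × 169 g/mol × 0.523 L ÷ 1000 = 3.95 mg
sodium succinate hexahydrate: 7.79 mmol/L × 270.14 g/mol × 0.523 L ÷ 1000 = 1.10 g
biotin: 1.01 mg/L × 0.523 L = 0.53 mg
beef extract: 4.28 g/L × 0.523 L = 2.24 g

ammonium chloride 3.72 g; manganese sulfate monohydrate 3.95 mg; sodium succinate hexahydrate 1.10 g; biotin 0.53 mg; beef extract 2.24 g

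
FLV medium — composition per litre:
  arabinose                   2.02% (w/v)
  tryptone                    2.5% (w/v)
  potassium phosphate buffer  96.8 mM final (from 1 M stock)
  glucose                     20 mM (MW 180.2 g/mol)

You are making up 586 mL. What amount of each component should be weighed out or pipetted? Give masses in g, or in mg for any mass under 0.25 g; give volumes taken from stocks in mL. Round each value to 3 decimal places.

Scale factor relative to 1 L: 0.586.
arabinose: 2.02 g per 100 mL × 586 mL ÷ 100 = 11.837 g
tryptone: 2.5% w/v = 25 g/L → 25 × 0.586 L = 14.650 g
potassium phosphate buffer: V = C2·V2/C1 = 96.8 mM × 586 mL ÷ 1000 mM = 56.725 mL
glucose: 20 mmol/L × 180.2 g/mol × 0.586 L ÷ 1000 = 2.112 g

arabinose 11.837 g; tryptone 14.650 g; potassium phosphate buffer 56.725 mL; glucose 2.112 g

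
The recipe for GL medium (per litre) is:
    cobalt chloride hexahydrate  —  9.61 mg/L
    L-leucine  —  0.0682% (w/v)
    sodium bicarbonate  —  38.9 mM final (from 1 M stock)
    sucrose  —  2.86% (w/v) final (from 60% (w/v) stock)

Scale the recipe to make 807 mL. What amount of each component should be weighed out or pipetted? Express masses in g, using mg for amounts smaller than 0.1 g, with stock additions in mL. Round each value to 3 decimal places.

cobalt chloride hexahydrate 7.755 mg; L-leucine 0.550 g; sodium bicarbonate 31.392 mL; sucrose 38.467 mL

Target volume = 807 mL = 0.807 L.
cobalt chloride hexahydrate: 9.61 mg/L × 0.807 L = 7.755 mg
L-leucine: 0.0682% w/v = 0.682 g/L → 0.682 × 0.807 L = 0.550 g
sodium bicarbonate: V = C2·V2/C1 = 38.9 mM × 807 mL ÷ 1000 mM = 31.392 mL
sucrose: dilute stock: 2.86% ÷ 60% × 807 mL = 38.467 mL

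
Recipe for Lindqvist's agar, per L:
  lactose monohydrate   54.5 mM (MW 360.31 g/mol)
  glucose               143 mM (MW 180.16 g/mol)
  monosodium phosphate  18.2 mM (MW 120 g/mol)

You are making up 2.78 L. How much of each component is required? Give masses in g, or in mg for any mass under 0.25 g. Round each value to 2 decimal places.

Working volume: 2.78 L.
lactose monohydrate: 54.5 mmol/L × 360.31 g/mol × 2.78 L ÷ 1000 = 54.59 g
glucose: 143 mmol/L × 180.16 g/mol × 2.78 L ÷ 1000 = 71.62 g
monosodium phosphate: 18.2 mmol/L × 120 g/mol × 2.78 L ÷ 1000 = 6.07 g

lactose monohydrate 54.59 g; glucose 71.62 g; monosodium phosphate 6.07 g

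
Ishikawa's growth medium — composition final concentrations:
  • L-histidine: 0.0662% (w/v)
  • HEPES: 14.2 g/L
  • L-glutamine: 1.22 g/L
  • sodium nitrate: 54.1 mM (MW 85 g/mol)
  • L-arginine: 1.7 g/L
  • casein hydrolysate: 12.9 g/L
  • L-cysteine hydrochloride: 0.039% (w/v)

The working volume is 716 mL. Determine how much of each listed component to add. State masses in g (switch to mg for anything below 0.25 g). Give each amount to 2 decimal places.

Scale factor relative to 1 L: 0.716.
L-histidine: 0.0662 g per 100 mL × 716 mL ÷ 100 = 0.47 g
HEPES: 14.2 g/L × 0.716 L = 10.17 g
L-glutamine: 1.22 g/L × 0.716 L = 0.87 g
sodium nitrate: 54.1 mmol/L × 85 g/mol × 0.716 L ÷ 1000 = 3.29 g
L-arginine: 1.7 g/L × 0.716 L = 1.22 g
casein hydrolysate: 12.9 g/L × 0.716 L = 9.24 g
L-cysteine hydrochloride: 0.039 g per 100 mL × 716 mL ÷ 100 = 0.28 g

L-histidine 0.47 g; HEPES 10.17 g; L-glutamine 0.87 g; sodium nitrate 3.29 g; L-arginine 1.22 g; casein hydrolysate 9.24 g; L-cysteine hydrochloride 0.28 g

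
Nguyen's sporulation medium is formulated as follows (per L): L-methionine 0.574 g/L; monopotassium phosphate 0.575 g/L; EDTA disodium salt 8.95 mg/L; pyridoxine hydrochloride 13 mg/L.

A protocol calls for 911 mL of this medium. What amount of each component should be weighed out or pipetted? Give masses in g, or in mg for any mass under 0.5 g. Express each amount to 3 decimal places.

L-methionine 0.523 g; monopotassium phosphate 0.524 g; EDTA disodium salt 8.153 mg; pyridoxine hydrochloride 11.843 mg

Target volume = 911 mL = 0.911 L.
L-methionine: 0.574 g/L × 0.911 L = 0.523 g
monopotassium phosphate: 0.575 g/L × 0.911 L = 0.524 g
EDTA disodium salt: 8.95 mg/L × 0.911 L = 8.153 mg
pyridoxine hydrochloride: 13 mg/L × 0.911 L = 11.843 mg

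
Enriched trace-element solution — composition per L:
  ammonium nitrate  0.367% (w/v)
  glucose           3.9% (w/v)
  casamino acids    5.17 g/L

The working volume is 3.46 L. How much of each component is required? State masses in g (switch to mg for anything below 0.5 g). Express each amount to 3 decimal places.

ammonium nitrate 12.698 g; glucose 134.940 g; casamino acids 17.888 g

Scale factor relative to 1 L: 3.46.
ammonium nitrate: 0.367% w/v = 3.67 g/L → 3.67 × 3.46 L = 12.698 g
glucose: 3.9% w/v = 39 g/L → 39 × 3.46 L = 134.940 g
casamino acids: 5.17 g/L × 3.46 L = 17.888 g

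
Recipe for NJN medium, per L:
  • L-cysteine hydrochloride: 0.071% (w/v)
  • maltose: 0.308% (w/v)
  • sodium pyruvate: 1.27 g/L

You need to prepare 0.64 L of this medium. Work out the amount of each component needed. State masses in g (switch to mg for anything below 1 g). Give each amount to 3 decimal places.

L-cysteine hydrochloride 454.400 mg; maltose 1.971 g; sodium pyruvate 812.800 mg

Working volume: 0.64 L.
L-cysteine hydrochloride: 0.071% w/v = 0.71 g/L → 0.71 × 0.64 L = 0.4544 g = 454.400 mg
maltose: 0.308 g per 100 mL × 640 mL ÷ 100 = 1.971 g
sodium pyruvate: 1.27 g/L × 0.64 L = 0.8128 g = 812.800 mg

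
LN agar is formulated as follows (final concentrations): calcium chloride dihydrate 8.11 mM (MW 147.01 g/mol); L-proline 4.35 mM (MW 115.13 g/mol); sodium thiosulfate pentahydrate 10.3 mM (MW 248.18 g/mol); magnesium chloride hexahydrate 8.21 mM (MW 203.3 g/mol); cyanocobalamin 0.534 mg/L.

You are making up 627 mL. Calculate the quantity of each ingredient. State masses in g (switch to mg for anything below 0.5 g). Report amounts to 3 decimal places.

calcium chloride dihydrate 0.748 g; L-proline 314.011 mg; sodium thiosulfate pentahydrate 1.603 g; magnesium chloride hexahydrate 1.047 g; cyanocobalamin 0.335 mg

Scale factor relative to 1 L: 0.627.
calcium chloride dihydrate: 8.11 mmol/L × 147.01 g/mol × 0.627 L ÷ 1000 = 0.748 g
L-proline: 4.35 mmol/L × 115.13 mg/mmol × 0.627 L = 314.011 mg
sodium thiosulfate pentahydrate: 10.3 mmol/L × 248.18 g/mol × 0.627 L ÷ 1000 = 1.603 g
magnesium chloride hexahydrate: 8.21 mmol/L × 203.3 g/mol × 0.627 L ÷ 1000 = 1.047 g
cyanocobalamin: 0.534 mg/L × 0.627 L = 0.335 mg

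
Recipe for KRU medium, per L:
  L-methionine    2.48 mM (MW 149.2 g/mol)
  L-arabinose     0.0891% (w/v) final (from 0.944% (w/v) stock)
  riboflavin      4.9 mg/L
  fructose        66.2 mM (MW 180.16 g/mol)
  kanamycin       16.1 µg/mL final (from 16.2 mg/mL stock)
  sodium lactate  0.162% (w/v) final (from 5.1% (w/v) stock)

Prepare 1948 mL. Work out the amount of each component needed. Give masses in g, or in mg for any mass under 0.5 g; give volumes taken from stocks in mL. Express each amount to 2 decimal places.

Working volume: 1948 mL = 1.948 L.
L-methionine: 2.48 mmol/L × 149.2 g/mol × 1.948 L ÷ 1000 = 0.72 g
L-arabinose: dilute stock: 0.0891% ÷ 0.944% × 1948 mL = 183.86 mL
riboflavin: 4.9 mg/L × 1.948 L = 9.55 mg
fructose: 66.2 mmol/L × 180.16 g/mol × 1.948 L ÷ 1000 = 23.23 g
kanamycin: V = C2·V2/C1 = 16.1 µg/mL × 1948 mL ÷ 16200 µg/mL = 1.94 mL
sodium lactate: dilute stock: 0.162% ÷ 5.1% × 1948 mL = 61.88 mL

L-methionine 0.72 g; L-arabinose 183.86 mL; riboflavin 9.55 mg; fructose 23.23 g; kanamycin 1.94 mL; sodium lactate 61.88 mL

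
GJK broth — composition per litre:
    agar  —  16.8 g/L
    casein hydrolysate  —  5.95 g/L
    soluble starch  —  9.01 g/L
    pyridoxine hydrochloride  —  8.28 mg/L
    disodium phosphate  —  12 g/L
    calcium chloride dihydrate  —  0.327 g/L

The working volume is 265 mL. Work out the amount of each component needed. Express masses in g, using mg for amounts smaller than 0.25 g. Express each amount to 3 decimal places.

Working volume: 265 mL = 0.265 L.
agar: 16.8 g/L × 0.265 L = 4.452 g
casein hydrolysate: 5.95 g/L × 0.265 L = 1.577 g
soluble starch: 9.01 g/L × 0.265 L = 2.388 g
pyridoxine hydrochloride: 8.28 mg/L × 0.265 L = 2.194 mg
disodium phosphate: 12 g/L × 0.265 L = 3.180 g
calcium chloride dihydrate: 0.327 g/L × 0.265 L = 0.086655 g = 86.655 mg

agar 4.452 g; casein hydrolysate 1.577 g; soluble starch 2.388 g; pyridoxine hydrochloride 2.194 mg; disodium phosphate 3.180 g; calcium chloride dihydrate 86.655 mg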